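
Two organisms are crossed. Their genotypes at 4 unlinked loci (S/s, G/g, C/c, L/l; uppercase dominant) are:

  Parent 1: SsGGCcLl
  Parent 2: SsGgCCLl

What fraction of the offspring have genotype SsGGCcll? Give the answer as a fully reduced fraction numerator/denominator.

SsGGCcLl gametes: SGCL×2, SGCl×2, SGcL×2, SGcl×2, sGCL×2, sGCl×2, sGcL×2, sGcl×2
SsGgCCLl gametes: SGCL×2, SGCl×2, SgCL×2, SgCl×2, sGCL×2, sGCl×2, sgCL×2, sgCl×2
SsGGCcLl×SsGgCCLl grid (16·16=256): SSGGCCLL=4 SSGGCCLl=8 SSGGCCll=4 SSGGCcLL=4 SSGGCcLl=8 SSGGCcll=4 SSGgCCLL=4 SSGgCCLl=8 SSGgCCll=4 SSGgCcLL=4 SSGgCcLl=8 SSGgCcll=4 SsGGCCLL=8 SsGGCCLl=16 SsGGCCll=8 SsGGCcLL=8 SsGGCcLl=16 SsGGCcll=8 SsGgCCLL=8 SsGgCCLl=16 SsGgCCll=8 SsGgCcLL=8 SsGgCcLl=16 SsGgCcll=8 ssGGCCLL=4 ssGGCCLl=8 ssGGCCll=4 ssGGCcLL=4 ssGGCcLl=8 ssGGCcll=4 ssGgCCLL=4 ssGgCCLl=8 ssGgCCll=4 ssGgCcLL=4 ssGgCcLl=8 ssGgCcll=4
SsGGCcll hits 8/256; gcd=8; 8÷8/256÷8 = 1/32

P(SsGGCcll) = 1/32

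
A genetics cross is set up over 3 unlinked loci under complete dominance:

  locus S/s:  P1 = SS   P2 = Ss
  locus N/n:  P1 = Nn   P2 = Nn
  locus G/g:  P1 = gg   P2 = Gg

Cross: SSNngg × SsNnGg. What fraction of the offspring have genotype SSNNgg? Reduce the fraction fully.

P(SSNNgg) = 1/16

SSNngg gametes: SNg×4, Sng×4
SsNnGg gametes: SNG×1, SNg×1, SnG×1, Sng×1, sNG×1, sNg×1, snG×1, sng×1
SSNngg×SsNnGg grid (8·8=64): SSNNGg=4 SSNNgg=4 SSNnGg=8 SSNngg=8 SSnnGg=4 SSnngg=4 SsNNGg=4 SsNNgg=4 SsNnGg=8 SsNngg=8 SsnnGg=4 Ssnngg=4
SSNNgg hits 4/64; gcd=4; 4÷4/64÷4 = 1/16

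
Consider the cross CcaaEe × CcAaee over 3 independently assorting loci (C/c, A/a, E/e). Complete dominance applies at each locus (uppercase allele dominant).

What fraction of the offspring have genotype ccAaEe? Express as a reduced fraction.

P(ccAaEe) = 1/16

CcaaEe gametes: CaE×2, Cae×2, caE×2, cae×2
CcAaee gametes: CAe×2, Cae×2, cAe×2, cae×2
CcaaEe×CcAaee grid (8·8=64): CCAaEe=4 CCAaee=4 CCaaEe=4 CCaaee=4 CcAaEe=8 CcAaee=8 CcaaEe=8 Ccaaee=8 ccAaEe=4 ccAaee=4 ccaaEe=4 ccaaee=4
ccAaEe hits 4/64; gcd=4; 4÷4/64÷4 = 1/16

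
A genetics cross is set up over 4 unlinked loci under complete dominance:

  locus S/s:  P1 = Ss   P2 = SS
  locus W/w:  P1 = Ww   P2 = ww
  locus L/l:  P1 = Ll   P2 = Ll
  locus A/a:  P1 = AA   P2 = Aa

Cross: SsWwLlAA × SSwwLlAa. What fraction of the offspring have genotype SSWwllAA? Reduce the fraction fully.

P(SSWwllAA) = 1/32

SsWwLlAA gametes: SWLA×2, SWlA×2, SwLA×2, SwlA×2, sWLA×2, sWlA×2, swLA×2, swlA×2
SSwwLlAa gametes: SwLA×4, SwLa×4, SwlA×4, Swla×4
SsWwLlAA×SSwwLlAa grid (16·16=256): SSWwLLAA=8 SSWwLLAa=8 SSWwLlAA=16 SSWwLlAa=16 SSWwllAA=8 SSWwllAa=8 SSwwLLAA=8 SSwwLLAa=8 SSwwLlAA=16 SSwwLlAa=16 SSwwllAA=8 SSwwllAa=8 SsWwLLAA=8 SsWwLLAa=8 SsWwLlAA=16 SsWwLlAa=16 SsWwllAA=8 SsWwllAa=8 SswwLLAA=8 SswwLLAa=8 SswwLlAA=16 SswwLlAa=16 SswwllAA=8 SswwllAa=8
SSWwllAA hits 8/256; gcd=8; 8÷8/256÷8 = 1/32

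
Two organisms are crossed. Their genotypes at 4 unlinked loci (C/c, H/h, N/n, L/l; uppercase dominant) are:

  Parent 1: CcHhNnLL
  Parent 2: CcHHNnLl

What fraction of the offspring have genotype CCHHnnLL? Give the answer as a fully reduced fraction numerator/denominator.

P(CCHHnnLL) = 1/64

CcHhNnLL gametes: CHNL×2, CHnL×2, ChNL×2, ChnL×2, cHNL×2, cHnL×2, chNL×2, chnL×2
CcHHNnLl gametes: CHNL×2, CHNl×2, CHnL×2, CHnl×2, cHNL×2, cHNl×2, cHnL×2, cHnl×2
CcHhNnLL×CcHHNnLl grid (16·16=256): CCHHNNLL=4 CCHHNNLl=4 CCHHNnLL=8 CCHHNnLl=8 CCHHnnLL=4 CCHHnnLl=4 CCHhNNLL=4 CCHhNNLl=4 CCHhNnLL=8 CCHhNnLl=8 CCHhnnLL=4 CCHhnnLl=4 CcHHNNLL=8 CcHHNNLl=8 CcHHNnLL=16 CcHHNnLl=16 CcHHnnLL=8 CcHHnnLl=8 CcHhNNLL=8 CcHhNNLl=8 CcHhNnLL=16 CcHhNnLl=16 CcHhnnLL=8 CcHhnnLl=8 ccHHNNLL=4 ccHHNNLl=4 ccHHNnLL=8 ccHHNnLl=8 ccHHnnLL=4 ccHHnnLl=4 ccHhNNLL=4 ccHhNNLl=4 ccHhNnLL=8 ccHhNnLl=8 ccHhnnLL=4 ccHhnnLl=4
CCHHnnLL hits 4/256; gcd=4; 4÷4/256÷4 = 1/64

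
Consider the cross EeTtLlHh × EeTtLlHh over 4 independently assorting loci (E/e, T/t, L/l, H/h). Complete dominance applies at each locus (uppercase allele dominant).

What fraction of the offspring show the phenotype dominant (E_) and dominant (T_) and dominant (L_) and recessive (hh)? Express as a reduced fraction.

EeTtLlHh gametes: ETLH×1, ETLh×1, ETlH×1, ETlh×1, EtLH×1, EtLh×1, EtlH×1, Etlh×1, eTLH×1, eTLh×1, eTlH×1, eTlh×1, etLH×1, etLh×1, etlH×1, etlh×1
EeTtLlHh gametes: ETLH×1, ETLh×1, ETlH×1, ETlh×1, EtLH×1, EtLh×1, EtlH×1, Etlh×1, eTLH×1, eTLh×1, eTlH×1, eTlh×1, etLH×1, etLh×1, etlH×1, etlh×1
EeTtLlHh×EeTtLlHh grid (16·16=256): EETTLLHH=1 EETTLLHh=2 EETTLLhh=1 EETTLlHH=2 EETTLlHh=4 EETTLlhh=2 EETTllHH=1 EETTllHh=2 EETTllhh=1 EETtLLHH=2 EETtLLHh=4 EETtLLhh=2 EETtLlHH=4 EETtLlHh=8 EETtLlhh=4 EETtllHH=2 EETtllHh=4 EETtllhh=2 EEttLLHH=1 EEttLLHh=2 EEttLLhh=1 EEttLlHH=2 EEttLlHh=4 EEttLlhh=2 EEttllHH=1 EEttllHh=2 EEttllhh=1 EeTTLLHH=2 EeTTLLHh=4 EeTTLLhh=2 EeTTLlHH=4 EeTTLlHh=8 EeTTLlhh=4 EeTTllHH=2 EeTTllHh=4 EeTTllhh=2 EeTtLLHH=4 EeTtLLHh=8 EeTtLLhh=4 EeTtLlHH=8 EeTtLlHh=16 EeTtLlhh=8 EeTtllHH=4 EeTtllHh=8 EeTtllhh=4 EettLLHH=2 EettLLHh=4 EettLLhh=2 EettLlHH=4 EettLlHh=8 EettLlhh=4 EettllHH=2 EettllHh=4 Eettllhh=2 eeTTLLHH=1 eeTTLLHh=2 eeTTLLhh=1 eeTTLlHH=2 eeTTLlHh=4 eeTTLlhh=2 eeTTllHH=1 eeTTllHh=2 eeTTllhh=1 eeTtLLHH=2 eeTtLLHh=4 eeTtLLhh=2 eeTtLlHH=4 eeTtLlHh=8 eeTtLlhh=4 eeTtllHH=2 eeTtllHh=4 eeTtllhh=2 eettLLHH=1 eettLLHh=2 eettLLhh=1 eettLlHH=2 eettLlHh=4 eettLlhh=2 eettllHH=1 eettllHh=2 eettllhh=1
E_ T_ L_ hh hits 27/256; gcd=1; 27÷1/256÷1 = 27/256

P(E_ T_ L_ hh) = 27/256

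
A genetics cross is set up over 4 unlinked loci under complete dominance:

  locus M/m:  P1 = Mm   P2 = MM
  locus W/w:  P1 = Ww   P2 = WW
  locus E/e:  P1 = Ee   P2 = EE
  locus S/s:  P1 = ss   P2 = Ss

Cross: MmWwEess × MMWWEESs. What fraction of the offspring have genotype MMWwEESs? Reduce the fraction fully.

P(MMWwEESs) = 1/16

MmWwEess gametes: MWEs×2, MWes×2, MwEs×2, Mwes×2, mWEs×2, mWes×2, mwEs×2, mwes×2
MMWWEESs gametes: MWES×8, MWEs×8
MmWwEess×MMWWEESs grid (16·16=256): MMWWEESs=16 MMWWEEss=16 MMWWEeSs=16 MMWWEess=16 MMWwEESs=16 MMWwEEss=16 MMWwEeSs=16 MMWwEess=16 MmWWEESs=16 MmWWEEss=16 MmWWEeSs=16 MmWWEess=16 MmWwEESs=16 MmWwEEss=16 MmWwEeSs=16 MmWwEess=16
MMWwEESs hits 16/256; gcd=16; 16÷16/256÷16 = 1/16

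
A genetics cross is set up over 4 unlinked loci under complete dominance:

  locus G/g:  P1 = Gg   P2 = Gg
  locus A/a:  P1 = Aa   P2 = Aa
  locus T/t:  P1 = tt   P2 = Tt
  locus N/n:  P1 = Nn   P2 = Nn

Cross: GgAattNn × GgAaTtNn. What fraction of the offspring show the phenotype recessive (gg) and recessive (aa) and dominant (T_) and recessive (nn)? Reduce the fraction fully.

P(gg aa T_ nn) = 1/128

GgAattNn gametes: GAtN×2, GAtn×2, GatN×2, Gatn×2, gAtN×2, gAtn×2, gatN×2, gatn×2
GgAaTtNn gametes: GATN×1, GATn×1, GAtN×1, GAtn×1, GaTN×1, GaTn×1, GatN×1, Gatn×1, gATN×1, gATn×1, gAtN×1, gAtn×1, gaTN×1, gaTn×1, gatN×1, gatn×1
GgAattNn×GgAaTtNn grid (16·16=256): GGAATtNN=2 GGAATtNn=4 GGAATtnn=2 GGAAttNN=2 GGAAttNn=4 GGAAttnn=2 GGAaTtNN=4 GGAaTtNn=8 GGAaTtnn=4 GGAattNN=4 GGAattNn=8 GGAattnn=4 GGaaTtNN=2 GGaaTtNn=4 GGaaTtnn=2 GGaattNN=2 GGaattNn=4 GGaattnn=2 GgAATtNN=4 GgAATtNn=8 GgAATtnn=4 GgAAttNN=4 GgAAttNn=8 GgAAttnn=4 GgAaTtNN=8 GgAaTtNn=16 GgAaTtnn=8 GgAattNN=8 GgAattNn=16 GgAattnn=8 GgaaTtNN=4 GgaaTtNn=8 GgaaTtnn=4 GgaattNN=4 GgaattNn=8 Ggaattnn=4 ggAATtNN=2 ggAATtNn=4 ggAATtnn=2 ggAAttNN=2 ggAAttNn=4 ggAAttnn=2 ggAaTtNN=4 ggAaTtNn=8 ggAaTtnn=4 ggAattNN=4 ggAattNn=8 ggAattnn=4 ggaaTtNN=2 ggaaTtNn=4 ggaaTtnn=2 ggaattNN=2 ggaattNn=4 ggaattnn=2
gg aa T_ nn hits 2/256; gcd=2; 2÷2/256÷2 = 1/128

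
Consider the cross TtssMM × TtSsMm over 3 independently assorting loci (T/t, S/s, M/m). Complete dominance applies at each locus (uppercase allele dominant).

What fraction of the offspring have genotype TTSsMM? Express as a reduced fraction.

P(TTSsMM) = 1/16

TtssMM gametes: TsM×4, tsM×4
TtSsMm gametes: TSM×1, TSm×1, TsM×1, Tsm×1, tSM×1, tSm×1, tsM×1, tsm×1
TtssMM×TtSsMm grid (8·8=64): TTSsMM=4 TTSsMm=4 TTssMM=4 TTssMm=4 TtSsMM=8 TtSsMm=8 TtssMM=8 TtssMm=8 ttSsMM=4 ttSsMm=4 ttssMM=4 ttssMm=4
TTSsMM hits 4/64; gcd=4; 4÷4/64÷4 = 1/16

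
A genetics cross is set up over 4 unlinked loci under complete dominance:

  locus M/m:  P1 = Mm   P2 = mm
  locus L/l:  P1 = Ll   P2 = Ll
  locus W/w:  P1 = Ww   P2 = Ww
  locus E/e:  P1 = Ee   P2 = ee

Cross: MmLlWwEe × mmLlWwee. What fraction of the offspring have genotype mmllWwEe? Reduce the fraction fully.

P(mmllWwEe) = 1/32

MmLlWwEe gametes: MLWE×1, MLWe×1, MLwE×1, MLwe×1, MlWE×1, MlWe×1, MlwE×1, Mlwe×1, mLWE×1, mLWe×1, mLwE×1, mLwe×1, mlWE×1, mlWe×1, mlwE×1, mlwe×1
mmLlWwee gametes: mLWe×4, mLwe×4, mlWe×4, mlwe×4
MmLlWwEe×mmLlWwee grid (16·16=256): MmLLWWEe=4 MmLLWWee=4 MmLLWwEe=8 MmLLWwee=8 MmLLwwEe=4 MmLLwwee=4 MmLlWWEe=8 MmLlWWee=8 MmLlWwEe=16 MmLlWwee=16 MmLlwwEe=8 MmLlwwee=8 MmllWWEe=4 MmllWWee=4 MmllWwEe=8 MmllWwee=8 MmllwwEe=4 Mmllwwee=4 mmLLWWEe=4 mmLLWWee=4 mmLLWwEe=8 mmLLWwee=8 mmLLwwEe=4 mmLLwwee=4 mmLlWWEe=8 mmLlWWee=8 mmLlWwEe=16 mmLlWwee=16 mmLlwwEe=8 mmLlwwee=8 mmllWWEe=4 mmllWWee=4 mmllWwEe=8 mmllWwee=8 mmllwwEe=4 mmllwwee=4
mmllWwEe hits 8/256; gcd=8; 8÷8/256÷8 = 1/32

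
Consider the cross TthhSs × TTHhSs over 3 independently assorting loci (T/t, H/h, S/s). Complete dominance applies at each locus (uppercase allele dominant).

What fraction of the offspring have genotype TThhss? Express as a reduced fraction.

TthhSs gametes: ThS×2, Ths×2, thS×2, ths×2
TTHhSs gametes: THS×2, THs×2, ThS×2, Ths×2
TthhSs×TTHhSs grid (8·8=64): TTHhSS=4 TTHhSs=8 TTHhss=4 TThhSS=4 TThhSs=8 TThhss=4 TtHhSS=4 TtHhSs=8 TtHhss=4 TthhSS=4 TthhSs=8 Tthhss=4
TThhss hits 4/64; gcd=4; 4÷4/64÷4 = 1/16

P(TThhss) = 1/16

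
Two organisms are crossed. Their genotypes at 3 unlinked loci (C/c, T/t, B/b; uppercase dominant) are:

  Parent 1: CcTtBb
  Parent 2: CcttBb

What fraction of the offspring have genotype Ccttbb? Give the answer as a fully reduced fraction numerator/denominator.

P(Ccttbb) = 1/16

CcTtBb gametes: CTB×1, CTb×1, CtB×1, Ctb×1, cTB×1, cTb×1, ctB×1, ctb×1
CcttBb gametes: CtB×2, Ctb×2, ctB×2, ctb×2
CcTtBb×CcttBb grid (8·8=64): CCTtBB=2 CCTtBb=4 CCTtbb=2 CCttBB=2 CCttBb=4 CCttbb=2 CcTtBB=4 CcTtBb=8 CcTtbb=4 CcttBB=4 CcttBb=8 Ccttbb=4 ccTtBB=2 ccTtBb=4 ccTtbb=2 ccttBB=2 ccttBb=4 ccttbb=2
Ccttbb hits 4/64; gcd=4; 4÷4/64÷4 = 1/16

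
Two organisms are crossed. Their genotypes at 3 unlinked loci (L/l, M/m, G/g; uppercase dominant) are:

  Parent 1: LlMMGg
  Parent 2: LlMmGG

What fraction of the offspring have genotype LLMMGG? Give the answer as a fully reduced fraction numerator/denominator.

P(LLMMGG) = 1/16

LlMMGg gametes: LMG×2, LMg×2, lMG×2, lMg×2
LlMmGG gametes: LMG×2, LmG×2, lMG×2, lmG×2
LlMMGg×LlMmGG grid (8·8=64): LLMMGG=4 LLMMGg=4 LLMmGG=4 LLMmGg=4 LlMMGG=8 LlMMGg=8 LlMmGG=8 LlMmGg=8 llMMGG=4 llMMGg=4 llMmGG=4 llMmGg=4
LLMMGG hits 4/64; gcd=4; 4÷4/64÷4 = 1/16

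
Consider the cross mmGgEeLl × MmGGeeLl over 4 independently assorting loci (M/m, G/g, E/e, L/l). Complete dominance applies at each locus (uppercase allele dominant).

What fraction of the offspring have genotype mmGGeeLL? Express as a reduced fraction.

P(mmGGeeLL) = 1/32

mmGgEeLl gametes: mGEL×2, mGEl×2, mGeL×2, mGel×2, mgEL×2, mgEl×2, mgeL×2, mgel×2
MmGGeeLl gametes: MGeL×4, MGel×4, mGeL×4, mGel×4
mmGgEeLl×MmGGeeLl grid (16·16=256): MmGGEeLL=8 MmGGEeLl=16 MmGGEell=8 MmGGeeLL=8 MmGGeeLl=16 MmGGeell=8 MmGgEeLL=8 MmGgEeLl=16 MmGgEell=8 MmGgeeLL=8 MmGgeeLl=16 MmGgeell=8 mmGGEeLL=8 mmGGEeLl=16 mmGGEell=8 mmGGeeLL=8 mmGGeeLl=16 mmGGeell=8 mmGgEeLL=8 mmGgEeLl=16 mmGgEell=8 mmGgeeLL=8 mmGgeeLl=16 mmGgeell=8
mmGGeeLL hits 8/256; gcd=8; 8÷8/256÷8 = 1/32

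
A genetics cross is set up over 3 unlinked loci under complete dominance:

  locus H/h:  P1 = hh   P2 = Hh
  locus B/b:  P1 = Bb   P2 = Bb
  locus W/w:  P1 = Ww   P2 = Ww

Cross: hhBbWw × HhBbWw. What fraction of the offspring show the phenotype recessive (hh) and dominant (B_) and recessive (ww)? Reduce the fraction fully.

P(hh B_ ww) = 3/32

hhBbWw gametes: hBW×2, hBw×2, hbW×2, hbw×2
HhBbWw gametes: HBW×1, HBw×1, HbW×1, Hbw×1, hBW×1, hBw×1, hbW×1, hbw×1
hhBbWw×HhBbWw grid (8·8=64): HhBBWW=2 HhBBWw=4 HhBBww=2 HhBbWW=4 HhBbWw=8 HhBbww=4 HhbbWW=2 HhbbWw=4 Hhbbww=2 hhBBWW=2 hhBBWw=4 hhBBww=2 hhBbWW=4 hhBbWw=8 hhBbww=4 hhbbWW=2 hhbbWw=4 hhbbww=2
hh B_ ww hits 6/64; gcd=2; 6÷2/64÷2 = 3/32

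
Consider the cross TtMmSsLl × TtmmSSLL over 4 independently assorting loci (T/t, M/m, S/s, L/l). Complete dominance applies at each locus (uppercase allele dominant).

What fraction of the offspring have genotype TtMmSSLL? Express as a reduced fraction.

P(TtMmSSLL) = 1/16

TtMmSsLl gametes: TMSL×1, TMSl×1, TMsL×1, TMsl×1, TmSL×1, TmSl×1, TmsL×1, Tmsl×1, tMSL×1, tMSl×1, tMsL×1, tMsl×1, tmSL×1, tmSl×1, tmsL×1, tmsl×1
TtmmSSLL gametes: TmSL×8, tmSL×8
TtMmSsLl×TtmmSSLL grid (16·16=256): TTMmSSLL=8 TTMmSSLl=8 TTMmSsLL=8 TTMmSsLl=8 TTmmSSLL=8 TTmmSSLl=8 TTmmSsLL=8 TTmmSsLl=8 TtMmSSLL=16 TtMmSSLl=16 TtMmSsLL=16 TtMmSsLl=16 TtmmSSLL=16 TtmmSSLl=16 TtmmSsLL=16 TtmmSsLl=16 ttMmSSLL=8 ttMmSSLl=8 ttMmSsLL=8 ttMmSsLl=8 ttmmSSLL=8 ttmmSSLl=8 ttmmSsLL=8 ttmmSsLl=8
TtMmSSLL hits 16/256; gcd=16; 16÷16/256÷16 = 1/16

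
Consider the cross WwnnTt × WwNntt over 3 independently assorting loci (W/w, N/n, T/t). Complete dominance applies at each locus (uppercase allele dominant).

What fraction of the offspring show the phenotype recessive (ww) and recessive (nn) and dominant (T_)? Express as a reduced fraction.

WwnnTt gametes: WnT×2, Wnt×2, wnT×2, wnt×2
WwNntt gametes: WNt×2, Wnt×2, wNt×2, wnt×2
WwnnTt×WwNntt grid (8·8=64): WWNnTt=4 WWNntt=4 WWnnTt=4 WWnntt=4 WwNnTt=8 WwNntt=8 WwnnTt=8 Wwnntt=8 wwNnTt=4 wwNntt=4 wwnnTt=4 wwnntt=4
ww nn T_ hits 4/64; gcd=4; 4÷4/64÷4 = 1/16

P(ww nn T_) = 1/16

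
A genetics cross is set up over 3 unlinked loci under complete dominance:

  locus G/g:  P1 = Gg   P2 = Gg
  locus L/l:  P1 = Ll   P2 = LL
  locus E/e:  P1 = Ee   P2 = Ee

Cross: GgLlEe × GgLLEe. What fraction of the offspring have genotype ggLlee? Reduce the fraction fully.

P(ggLlee) = 1/32

GgLlEe gametes: GLE×1, GLe×1, GlE×1, Gle×1, gLE×1, gLe×1, glE×1, gle×1
GgLLEe gametes: GLE×2, GLe×2, gLE×2, gLe×2
GgLlEe×GgLLEe grid (8·8=64): GGLLEE=2 GGLLEe=4 GGLLee=2 GGLlEE=2 GGLlEe=4 GGLlee=2 GgLLEE=4 GgLLEe=8 GgLLee=4 GgLlEE=4 GgLlEe=8 GgLlee=4 ggLLEE=2 ggLLEe=4 ggLLee=2 ggLlEE=2 ggLlEe=4 ggLlee=2
ggLlee hits 2/64; gcd=2; 2÷2/64÷2 = 1/32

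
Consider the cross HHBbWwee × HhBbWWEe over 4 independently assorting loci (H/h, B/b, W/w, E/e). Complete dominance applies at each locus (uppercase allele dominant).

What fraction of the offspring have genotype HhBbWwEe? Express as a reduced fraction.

HHBbWwee gametes: HBWe×4, HBwe×4, HbWe×4, Hbwe×4
HhBbWWEe gametes: HBWE×2, HBWe×2, HbWE×2, HbWe×2, hBWE×2, hBWe×2, hbWE×2, hbWe×2
HHBbWwee×HhBbWWEe grid (16·16=256): HHBBWWEe=8 HHBBWWee=8 HHBBWwEe=8 HHBBWwee=8 HHBbWWEe=16 HHBbWWee=16 HHBbWwEe=16 HHBbWwee=16 HHbbWWEe=8 HHbbWWee=8 HHbbWwEe=8 HHbbWwee=8 HhBBWWEe=8 HhBBWWee=8 HhBBWwEe=8 HhBBWwee=8 HhBbWWEe=16 HhBbWWee=16 HhBbWwEe=16 HhBbWwee=16 HhbbWWEe=8 HhbbWWee=8 HhbbWwEe=8 HhbbWwee=8
HhBbWwEe hits 16/256; gcd=16; 16÷16/256÷16 = 1/16

P(HhBbWwEe) = 1/16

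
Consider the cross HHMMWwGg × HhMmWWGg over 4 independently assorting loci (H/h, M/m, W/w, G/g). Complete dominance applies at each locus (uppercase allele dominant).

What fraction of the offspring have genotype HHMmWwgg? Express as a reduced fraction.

HHMMWwGg gametes: HMWG×4, HMWg×4, HMwG×4, HMwg×4
HhMmWWGg gametes: HMWG×2, HMWg×2, HmWG×2, HmWg×2, hMWG×2, hMWg×2, hmWG×2, hmWg×2
HHMMWwGg×HhMmWWGg grid (16·16=256): HHMMWWGG=8 HHMMWWGg=16 HHMMWWgg=8 HHMMWwGG=8 HHMMWwGg=16 HHMMWwgg=8 HHMmWWGG=8 HHMmWWGg=16 HHMmWWgg=8 HHMmWwGG=8 HHMmWwGg=16 HHMmWwgg=8 HhMMWWGG=8 HhMMWWGg=16 HhMMWWgg=8 HhMMWwGG=8 HhMMWwGg=16 HhMMWwgg=8 HhMmWWGG=8 HhMmWWGg=16 HhMmWWgg=8 HhMmWwGG=8 HhMmWwGg=16 HhMmWwgg=8
HHMmWwgg hits 8/256; gcd=8; 8÷8/256÷8 = 1/32

P(HHMmWwgg) = 1/32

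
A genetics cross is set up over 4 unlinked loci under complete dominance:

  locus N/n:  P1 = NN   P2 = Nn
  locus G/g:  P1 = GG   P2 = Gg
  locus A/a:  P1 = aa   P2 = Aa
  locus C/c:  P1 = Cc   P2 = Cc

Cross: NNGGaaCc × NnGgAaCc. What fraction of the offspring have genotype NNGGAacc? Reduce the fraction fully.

NNGGaaCc gametes: NGaC×8, NGac×8
NnGgAaCc gametes: NGAC×1, NGAc×1, NGaC×1, NGac×1, NgAC×1, NgAc×1, NgaC×1, Ngac×1, nGAC×1, nGAc×1, nGaC×1, nGac×1, ngAC×1, ngAc×1, ngaC×1, ngac×1
NNGGaaCc×NnGgAaCc grid (16·16=256): NNGGAaCC=8 NNGGAaCc=16 NNGGAacc=8 NNGGaaCC=8 NNGGaaCc=16 NNGGaacc=8 NNGgAaCC=8 NNGgAaCc=16 NNGgAacc=8 NNGgaaCC=8 NNGgaaCc=16 NNGgaacc=8 NnGGAaCC=8 NnGGAaCc=16 NnGGAacc=8 NnGGaaCC=8 NnGGaaCc=16 NnGGaacc=8 NnGgAaCC=8 NnGgAaCc=16 NnGgAacc=8 NnGgaaCC=8 NnGgaaCc=16 NnGgaacc=8
NNGGAacc hits 8/256; gcd=8; 8÷8/256÷8 = 1/32

P(NNGGAacc) = 1/32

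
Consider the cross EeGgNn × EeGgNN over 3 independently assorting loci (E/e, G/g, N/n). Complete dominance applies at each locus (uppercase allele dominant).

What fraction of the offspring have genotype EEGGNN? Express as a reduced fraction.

EeGgNn gametes: EGN×1, EGn×1, EgN×1, Egn×1, eGN×1, eGn×1, egN×1, egn×1
EeGgNN gametes: EGN×2, EgN×2, eGN×2, egN×2
EeGgNn×EeGgNN grid (8·8=64): EEGGNN=2 EEGGNn=2 EEGgNN=4 EEGgNn=4 EEggNN=2 EEggNn=2 EeGGNN=4 EeGGNn=4 EeGgNN=8 EeGgNn=8 EeggNN=4 EeggNn=4 eeGGNN=2 eeGGNn=2 eeGgNN=4 eeGgNn=4 eeggNN=2 eeggNn=2
EEGGNN hits 2/64; gcd=2; 2÷2/64÷2 = 1/32

P(EEGGNN) = 1/32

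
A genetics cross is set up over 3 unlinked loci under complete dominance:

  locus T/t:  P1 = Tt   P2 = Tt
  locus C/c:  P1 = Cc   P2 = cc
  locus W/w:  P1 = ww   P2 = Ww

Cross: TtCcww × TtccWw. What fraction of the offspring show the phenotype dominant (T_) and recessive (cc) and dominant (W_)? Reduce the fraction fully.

P(T_ cc W_) = 3/16

TtCcww gametes: TCw×2, Tcw×2, tCw×2, tcw×2
TtccWw gametes: TcW×2, Tcw×2, tcW×2, tcw×2
TtCcww×TtccWw grid (8·8=64): TTCcWw=4 TTCcww=4 TTccWw=4 TTccww=4 TtCcWw=8 TtCcww=8 TtccWw=8 Ttccww=8 ttCcWw=4 ttCcww=4 ttccWw=4 ttccww=4
T_ cc W_ hits 12/64; gcd=4; 12÷4/64÷4 = 3/16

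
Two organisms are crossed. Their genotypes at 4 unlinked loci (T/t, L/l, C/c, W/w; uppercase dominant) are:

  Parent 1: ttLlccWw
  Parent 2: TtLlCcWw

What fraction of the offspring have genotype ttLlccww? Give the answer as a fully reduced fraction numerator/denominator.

P(ttLlccww) = 1/32

ttLlccWw gametes: tLcW×4, tLcw×4, tlcW×4, tlcw×4
TtLlCcWw gametes: TLCW×1, TLCw×1, TLcW×1, TLcw×1, TlCW×1, TlCw×1, TlcW×1, Tlcw×1, tLCW×1, tLCw×1, tLcW×1, tLcw×1, tlCW×1, tlCw×1, tlcW×1, tlcw×1
ttLlccWw×TtLlCcWw grid (16·16=256): TtLLCcWW=4 TtLLCcWw=8 TtLLCcww=4 TtLLccWW=4 TtLLccWw=8 TtLLccww=4 TtLlCcWW=8 TtLlCcWw=16 TtLlCcww=8 TtLlccWW=8 TtLlccWw=16 TtLlccww=8 TtllCcWW=4 TtllCcWw=8 TtllCcww=4 TtllccWW=4 TtllccWw=8 Ttllccww=4 ttLLCcWW=4 ttLLCcWw=8 ttLLCcww=4 ttLLccWW=4 ttLLccWw=8 ttLLccww=4 ttLlCcWW=8 ttLlCcWw=16 ttLlCcww=8 ttLlccWW=8 ttLlccWw=16 ttLlccww=8 ttllCcWW=4 ttllCcWw=8 ttllCcww=4 ttllccWW=4 ttllccWw=8 ttllccww=4
ttLlccww hits 8/256; gcd=8; 8÷8/256÷8 = 1/32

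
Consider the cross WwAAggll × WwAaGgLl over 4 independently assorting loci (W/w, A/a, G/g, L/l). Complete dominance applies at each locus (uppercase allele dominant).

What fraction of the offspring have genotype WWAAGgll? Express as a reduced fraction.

P(WWAAGgll) = 1/32

WwAAggll gametes: WAgl×8, wAgl×8
WwAaGgLl gametes: WAGL×1, WAGl×1, WAgL×1, WAgl×1, WaGL×1, WaGl×1, WagL×1, Wagl×1, wAGL×1, wAGl×1, wAgL×1, wAgl×1, waGL×1, waGl×1, wagL×1, wagl×1
WwAAggll×WwAaGgLl grid (16·16=256): WWAAGgLl=8 WWAAGgll=8 WWAAggLl=8 WWAAggll=8 WWAaGgLl=8 WWAaGgll=8 WWAaggLl=8 WWAaggll=8 WwAAGgLl=16 WwAAGgll=16 WwAAggLl=16 WwAAggll=16 WwAaGgLl=16 WwAaGgll=16 WwAaggLl=16 WwAaggll=16 wwAAGgLl=8 wwAAGgll=8 wwAAggLl=8 wwAAggll=8 wwAaGgLl=8 wwAaGgll=8 wwAaggLl=8 wwAaggll=8
WWAAGgll hits 8/256; gcd=8; 8÷8/256÷8 = 1/32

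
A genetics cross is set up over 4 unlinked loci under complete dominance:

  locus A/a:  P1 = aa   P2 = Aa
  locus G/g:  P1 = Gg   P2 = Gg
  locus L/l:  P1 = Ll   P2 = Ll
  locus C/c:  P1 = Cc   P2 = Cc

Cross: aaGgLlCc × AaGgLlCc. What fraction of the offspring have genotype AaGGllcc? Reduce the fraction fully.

P(AaGGllcc) = 1/128

aaGgLlCc gametes: aGLC×2, aGLc×2, aGlC×2, aGlc×2, agLC×2, agLc×2, aglC×2, aglc×2
AaGgLlCc gametes: AGLC×1, AGLc×1, AGlC×1, AGlc×1, AgLC×1, AgLc×1, AglC×1, Aglc×1, aGLC×1, aGLc×1, aGlC×1, aGlc×1, agLC×1, agLc×1, aglC×1, aglc×1
aaGgLlCc×AaGgLlCc grid (16·16=256): AaGGLLCC=2 AaGGLLCc=4 AaGGLLcc=2 AaGGLlCC=4 AaGGLlCc=8 AaGGLlcc=4 AaGGllCC=2 AaGGllCc=4 AaGGllcc=2 AaGgLLCC=4 AaGgLLCc=8 AaGgLLcc=4 AaGgLlCC=8 AaGgLlCc=16 AaGgLlcc=8 AaGgllCC=4 AaGgllCc=8 AaGgllcc=4 AaggLLCC=2 AaggLLCc=4 AaggLLcc=2 AaggLlCC=4 AaggLlCc=8 AaggLlcc=4 AaggllCC=2 AaggllCc=4 Aaggllcc=2 aaGGLLCC=2 aaGGLLCc=4 aaGGLLcc=2 aaGGLlCC=4 aaGGLlCc=8 aaGGLlcc=4 aaGGllCC=2 aaGGllCc=4 aaGGllcc=2 aaGgLLCC=4 aaGgLLCc=8 aaGgLLcc=4 aaGgLlCC=8 aaGgLlCc=16 aaGgLlcc=8 aaGgllCC=4 aaGgllCc=8 aaGgllcc=4 aaggLLCC=2 aaggLLCc=4 aaggLLcc=2 aaggLlCC=4 aaggLlCc=8 aaggLlcc=4 aaggllCC=2 aaggllCc=4 aaggllcc=2
AaGGllcc hits 2/256; gcd=2; 2÷2/256÷2 = 1/128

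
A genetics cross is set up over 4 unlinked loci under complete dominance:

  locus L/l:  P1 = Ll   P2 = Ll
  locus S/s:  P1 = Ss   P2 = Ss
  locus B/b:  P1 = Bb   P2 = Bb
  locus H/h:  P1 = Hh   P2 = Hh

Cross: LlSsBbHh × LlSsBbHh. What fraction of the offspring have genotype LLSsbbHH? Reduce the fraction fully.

P(LLSsbbHH) = 1/128

LlSsBbHh gametes: LSBH×1, LSBh×1, LSbH×1, LSbh×1, LsBH×1, LsBh×1, LsbH×1, Lsbh×1, lSBH×1, lSBh×1, lSbH×1, lSbh×1, lsBH×1, lsBh×1, lsbH×1, lsbh×1
LlSsBbHh gametes: LSBH×1, LSBh×1, LSbH×1, LSbh×1, LsBH×1, LsBh×1, LsbH×1, Lsbh×1, lSBH×1, lSBh×1, lSbH×1, lSbh×1, lsBH×1, lsBh×1, lsbH×1, lsbh×1
LlSsBbHh×LlSsBbHh grid (16·16=256): LLSSBBHH=1 LLSSBBHh=2 LLSSBBhh=1 LLSSBbHH=2 LLSSBbHh=4 LLSSBbhh=2 LLSSbbHH=1 LLSSbbHh=2 LLSSbbhh=1 LLSsBBHH=2 LLSsBBHh=4 LLSsBBhh=2 LLSsBbHH=4 LLSsBbHh=8 LLSsBbhh=4 LLSsbbHH=2 LLSsbbHh=4 LLSsbbhh=2 LLssBBHH=1 LLssBBHh=2 LLssBBhh=1 LLssBbHH=2 LLssBbHh=4 LLssBbhh=2 LLssbbHH=1 LLssbbHh=2 LLssbbhh=1 LlSSBBHH=2 LlSSBBHh=4 LlSSBBhh=2 LlSSBbHH=4 LlSSBbHh=8 LlSSBbhh=4 LlSSbbHH=2 LlSSbbHh=4 LlSSbbhh=2 LlSsBBHH=4 LlSsBBHh=8 LlSsBBhh=4 LlSsBbHH=8 LlSsBbHh=16 LlSsBbhh=8 LlSsbbHH=4 LlSsbbHh=8 LlSsbbhh=4 LlssBBHH=2 LlssBBHh=4 LlssBBhh=2 LlssBbHH=4 LlssBbHh=8 LlssBbhh=4 LlssbbHH=2 LlssbbHh=4 Llssbbhh=2 llSSBBHH=1 llSSBBHh=2 llSSBBhh=1 llSSBbHH=2 llSSBbHh=4 llSSBbhh=2 llSSbbHH=1 llSSbbHh=2 llSSbbhh=1 llSsBBHH=2 llSsBBHh=4 llSsBBhh=2 llSsBbHH=4 llSsBbHh=8 llSsBbhh=4 llSsbbHH=2 llSsbbHh=4 llSsbbhh=2 llssBBHH=1 llssBBHh=2 llssBBhh=1 llssBbHH=2 llssBbHh=4 llssBbhh=2 llssbbHH=1 llssbbHh=2 llssbbhh=1
LLSsbbHH hits 2/256; gcd=2; 2÷2/256÷2 = 1/128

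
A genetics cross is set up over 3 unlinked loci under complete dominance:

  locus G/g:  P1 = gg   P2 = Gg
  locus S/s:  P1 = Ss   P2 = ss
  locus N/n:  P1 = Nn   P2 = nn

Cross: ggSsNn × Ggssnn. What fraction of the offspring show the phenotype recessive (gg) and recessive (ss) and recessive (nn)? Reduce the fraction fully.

P(gg ss nn) = 1/8

ggSsNn gametes: gSN×2, gSn×2, gsN×2, gsn×2
Ggssnn gametes: Gsn×4, gsn×4
ggSsNn×Ggssnn grid (8·8=64): GgSsNn=8 GgSsnn=8 GgssNn=8 Ggssnn=8 ggSsNn=8 ggSsnn=8 ggssNn=8 ggssnn=8
gg ss nn hits 8/64; gcd=8; 8÷8/64÷8 = 1/8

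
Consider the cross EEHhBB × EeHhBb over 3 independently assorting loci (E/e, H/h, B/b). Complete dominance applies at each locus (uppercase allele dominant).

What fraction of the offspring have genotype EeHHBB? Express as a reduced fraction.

P(EeHHBB) = 1/16

EEHhBB gametes: EHB×4, EhB×4
EeHhBb gametes: EHB×1, EHb×1, EhB×1, Ehb×1, eHB×1, eHb×1, ehB×1, ehb×1
EEHhBB×EeHhBb grid (8·8=64): EEHHBB=4 EEHHBb=4 EEHhBB=8 EEHhBb=8 EEhhBB=4 EEhhBb=4 EeHHBB=4 EeHHBb=4 EeHhBB=8 EeHhBb=8 EehhBB=4 EehhBb=4
EeHHBB hits 4/64; gcd=4; 4÷4/64÷4 = 1/16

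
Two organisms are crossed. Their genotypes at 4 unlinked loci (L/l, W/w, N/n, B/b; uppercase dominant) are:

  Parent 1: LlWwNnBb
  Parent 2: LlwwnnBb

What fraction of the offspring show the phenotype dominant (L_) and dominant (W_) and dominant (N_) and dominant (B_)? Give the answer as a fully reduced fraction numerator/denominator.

LlWwNnBb gametes: LWNB×1, LWNb×1, LWnB×1, LWnb×1, LwNB×1, LwNb×1, LwnB×1, Lwnb×1, lWNB×1, lWNb×1, lWnB×1, lWnb×1, lwNB×1, lwNb×1, lwnB×1, lwnb×1
LlwwnnBb gametes: LwnB×4, Lwnb×4, lwnB×4, lwnb×4
LlWwNnBb×LlwwnnBb grid (16·16=256): LLWwNnBB=4 LLWwNnBb=8 LLWwNnbb=4 LLWwnnBB=4 LLWwnnBb=8 LLWwnnbb=4 LLwwNnBB=4 LLwwNnBb=8 LLwwNnbb=4 LLwwnnBB=4 LLwwnnBb=8 LLwwnnbb=4 LlWwNnBB=8 LlWwNnBb=16 LlWwNnbb=8 LlWwnnBB=8 LlWwnnBb=16 LlWwnnbb=8 LlwwNnBB=8 LlwwNnBb=16 LlwwNnbb=8 LlwwnnBB=8 LlwwnnBb=16 Llwwnnbb=8 llWwNnBB=4 llWwNnBb=8 llWwNnbb=4 llWwnnBB=4 llWwnnBb=8 llWwnnbb=4 llwwNnBB=4 llwwNnBb=8 llwwNnbb=4 llwwnnBB=4 llwwnnBb=8 llwwnnbb=4
L_ W_ N_ B_ hits 36/256; gcd=4; 36÷4/256÷4 = 9/64

P(L_ W_ N_ B_) = 9/64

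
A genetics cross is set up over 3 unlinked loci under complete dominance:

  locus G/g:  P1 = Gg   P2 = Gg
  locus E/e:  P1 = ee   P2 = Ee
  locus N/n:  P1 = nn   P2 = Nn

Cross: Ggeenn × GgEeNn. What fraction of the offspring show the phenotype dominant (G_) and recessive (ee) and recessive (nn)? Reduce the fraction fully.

P(G_ ee nn) = 3/16

Ggeenn gametes: Gen×4, gen×4
GgEeNn gametes: GEN×1, GEn×1, GeN×1, Gen×1, gEN×1, gEn×1, geN×1, gen×1
Ggeenn×GgEeNn grid (8·8=64): GGEeNn=4 GGEenn=4 GGeeNn=4 GGeenn=4 GgEeNn=8 GgEenn=8 GgeeNn=8 Ggeenn=8 ggEeNn=4 ggEenn=4 ggeeNn=4 ggeenn=4
G_ ee nn hits 12/64; gcd=4; 12÷4/64÷4 = 3/16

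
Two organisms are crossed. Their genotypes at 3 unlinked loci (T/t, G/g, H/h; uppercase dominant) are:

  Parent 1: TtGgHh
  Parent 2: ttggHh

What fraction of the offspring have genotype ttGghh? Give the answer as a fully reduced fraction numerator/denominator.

P(ttGghh) = 1/16

TtGgHh gametes: TGH×1, TGh×1, TgH×1, Tgh×1, tGH×1, tGh×1, tgH×1, tgh×1
ttggHh gametes: tgH×4, tgh×4
TtGgHh×ttggHh grid (8·8=64): TtGgHH=4 TtGgHh=8 TtGghh=4 TtggHH=4 TtggHh=8 Ttgghh=4 ttGgHH=4 ttGgHh=8 ttGghh=4 ttggHH=4 ttggHh=8 ttgghh=4
ttGghh hits 4/64; gcd=4; 4÷4/64÷4 = 1/16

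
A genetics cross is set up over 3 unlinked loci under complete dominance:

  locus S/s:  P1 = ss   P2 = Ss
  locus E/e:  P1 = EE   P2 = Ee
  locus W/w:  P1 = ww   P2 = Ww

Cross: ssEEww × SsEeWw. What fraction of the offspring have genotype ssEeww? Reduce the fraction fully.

ssEEww gametes: sEw×8
SsEeWw gametes: SEW×1, SEw×1, SeW×1, Sew×1, sEW×1, sEw×1, seW×1, sew×1
ssEEww×SsEeWw grid (8·8=64): SsEEWw=8 SsEEww=8 SsEeWw=8 SsEeww=8 ssEEWw=8 ssEEww=8 ssEeWw=8 ssEeww=8
ssEeww hits 8/64; gcd=8; 8÷8/64÷8 = 1/8

P(ssEeww) = 1/8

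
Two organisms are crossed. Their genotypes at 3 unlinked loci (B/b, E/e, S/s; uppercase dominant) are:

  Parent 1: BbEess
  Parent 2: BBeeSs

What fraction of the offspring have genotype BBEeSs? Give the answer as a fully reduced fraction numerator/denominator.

BbEess gametes: BEs×2, Bes×2, bEs×2, bes×2
BBeeSs gametes: BeS×4, Bes×4
BbEess×BBeeSs grid (8·8=64): BBEeSs=8 BBEess=8 BBeeSs=8 BBeess=8 BbEeSs=8 BbEess=8 BbeeSs=8 Bbeess=8
BBEeSs hits 8/64; gcd=8; 8÷8/64÷8 = 1/8

P(BBEeSs) = 1/8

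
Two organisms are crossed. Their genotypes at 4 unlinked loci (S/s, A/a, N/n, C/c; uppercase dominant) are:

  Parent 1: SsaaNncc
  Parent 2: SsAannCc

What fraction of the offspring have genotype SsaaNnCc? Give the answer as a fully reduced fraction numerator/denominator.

P(SsaaNnCc) = 1/16

SsaaNncc gametes: SaNc×4, Sanc×4, saNc×4, sanc×4
SsAannCc gametes: SAnC×2, SAnc×2, SanC×2, Sanc×2, sAnC×2, sAnc×2, sanC×2, sanc×2
SsaaNncc×SsAannCc grid (16·16=256): SSAaNnCc=8 SSAaNncc=8 SSAannCc=8 SSAanncc=8 SSaaNnCc=8 SSaaNncc=8 SSaannCc=8 SSaanncc=8 SsAaNnCc=16 SsAaNncc=16 SsAannCc=16 SsAanncc=16 SsaaNnCc=16 SsaaNncc=16 SsaannCc=16 Ssaanncc=16 ssAaNnCc=8 ssAaNncc=8 ssAannCc=8 ssAanncc=8 ssaaNnCc=8 ssaaNncc=8 ssaannCc=8 ssaanncc=8
SsaaNnCc hits 16/256; gcd=16; 16÷16/256÷16 = 1/16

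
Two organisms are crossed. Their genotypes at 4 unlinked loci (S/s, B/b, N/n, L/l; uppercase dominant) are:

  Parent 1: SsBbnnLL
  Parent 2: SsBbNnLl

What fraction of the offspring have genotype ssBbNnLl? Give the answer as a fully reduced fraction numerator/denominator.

SsBbnnLL gametes: SBnL×4, SbnL×4, sBnL×4, sbnL×4
SsBbNnLl gametes: SBNL×1, SBNl×1, SBnL×1, SBnl×1, SbNL×1, SbNl×1, SbnL×1, Sbnl×1, sBNL×1, sBNl×1, sBnL×1, sBnl×1, sbNL×1, sbNl×1, sbnL×1, sbnl×1
SsBbnnLL×SsBbNnLl grid (16·16=256): SSBBNnLL=4 SSBBNnLl=4 SSBBnnLL=4 SSBBnnLl=4 SSBbNnLL=8 SSBbNnLl=8 SSBbnnLL=8 SSBbnnLl=8 SSbbNnLL=4 SSbbNnLl=4 SSbbnnLL=4 SSbbnnLl=4 SsBBNnLL=8 SsBBNnLl=8 SsBBnnLL=8 SsBBnnLl=8 SsBbNnLL=16 SsBbNnLl=16 SsBbnnLL=16 SsBbnnLl=16 SsbbNnLL=8 SsbbNnLl=8 SsbbnnLL=8 SsbbnnLl=8 ssBBNnLL=4 ssBBNnLl=4 ssBBnnLL=4 ssBBnnLl=4 ssBbNnLL=8 ssBbNnLl=8 ssBbnnLL=8 ssBbnnLl=8 ssbbNnLL=4 ssbbNnLl=4 ssbbnnLL=4 ssbbnnLl=4
ssBbNnLl hits 8/256; gcd=8; 8÷8/256÷8 = 1/32

P(ssBbNnLl) = 1/32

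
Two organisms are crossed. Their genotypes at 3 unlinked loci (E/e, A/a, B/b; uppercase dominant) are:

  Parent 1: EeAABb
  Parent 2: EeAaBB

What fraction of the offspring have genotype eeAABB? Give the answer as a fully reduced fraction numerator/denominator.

P(eeAABB) = 1/16

EeAABb gametes: EAB×2, EAb×2, eAB×2, eAb×2
EeAaBB gametes: EAB×2, EaB×2, eAB×2, eaB×2
EeAABb×EeAaBB grid (8·8=64): EEAABB=4 EEAABb=4 EEAaBB=4 EEAaBb=4 EeAABB=8 EeAABb=8 EeAaBB=8 EeAaBb=8 eeAABB=4 eeAABb=4 eeAaBB=4 eeAaBb=4
eeAABB hits 4/64; gcd=4; 4÷4/64÷4 = 1/16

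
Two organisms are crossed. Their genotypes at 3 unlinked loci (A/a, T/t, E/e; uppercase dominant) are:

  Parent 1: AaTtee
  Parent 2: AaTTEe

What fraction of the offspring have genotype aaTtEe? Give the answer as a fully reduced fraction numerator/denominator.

AaTtee gametes: ATe×2, Ate×2, aTe×2, ate×2
AaTTEe gametes: ATE×2, ATe×2, aTE×2, aTe×2
AaTtee×AaTTEe grid (8·8=64): AATTEe=4 AATTee=4 AATtEe=4 AATtee=4 AaTTEe=8 AaTTee=8 AaTtEe=8 AaTtee=8 aaTTEe=4 aaTTee=4 aaTtEe=4 aaTtee=4
aaTtEe hits 4/64; gcd=4; 4÷4/64÷4 = 1/16

P(aaTtEe) = 1/16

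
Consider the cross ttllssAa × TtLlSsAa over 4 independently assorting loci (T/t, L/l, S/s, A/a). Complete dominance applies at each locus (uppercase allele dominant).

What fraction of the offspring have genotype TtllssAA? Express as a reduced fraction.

ttllssAa gametes: tlsA×8, tlsa×8
TtLlSsAa gametes: TLSA×1, TLSa×1, TLsA×1, TLsa×1, TlSA×1, TlSa×1, TlsA×1, Tlsa×1, tLSA×1, tLSa×1, tLsA×1, tLsa×1, tlSA×1, tlSa×1, tlsA×1, tlsa×1
ttllssAa×TtLlSsAa grid (16·16=256): TtLlSsAA=8 TtLlSsAa=16 TtLlSsaa=8 TtLlssAA=8 TtLlssAa=16 TtLlssaa=8 TtllSsAA=8 TtllSsAa=16 TtllSsaa=8 TtllssAA=8 TtllssAa=16 Ttllssaa=8 ttLlSsAA=8 ttLlSsAa=16 ttLlSsaa=8 ttLlssAA=8 ttLlssAa=16 ttLlssaa=8 ttllSsAA=8 ttllSsAa=16 ttllSsaa=8 ttllssAA=8 ttllssAa=16 ttllssaa=8
TtllssAA hits 8/256; gcd=8; 8÷8/256÷8 = 1/32

P(TtllssAA) = 1/32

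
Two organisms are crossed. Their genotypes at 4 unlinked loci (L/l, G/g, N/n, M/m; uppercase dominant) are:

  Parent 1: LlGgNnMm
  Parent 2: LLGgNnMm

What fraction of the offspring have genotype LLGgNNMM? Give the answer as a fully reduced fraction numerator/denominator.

LlGgNnMm gametes: LGNM×1, LGNm×1, LGnM×1, LGnm×1, LgNM×1, LgNm×1, LgnM×1, Lgnm×1, lGNM×1, lGNm×1, lGnM×1, lGnm×1, lgNM×1, lgNm×1, lgnM×1, lgnm×1
LLGgNnMm gametes: LGNM×2, LGNm×2, LGnM×2, LGnm×2, LgNM×2, LgNm×2, LgnM×2, Lgnm×2
LlGgNnMm×LLGgNnMm grid (16·16=256): LLGGNNMM=2 LLGGNNMm=4 LLGGNNmm=2 LLGGNnMM=4 LLGGNnMm=8 LLGGNnmm=4 LLGGnnMM=2 LLGGnnMm=4 LLGGnnmm=2 LLGgNNMM=4 LLGgNNMm=8 LLGgNNmm=4 LLGgNnMM=8 LLGgNnMm=16 LLGgNnmm=8 LLGgnnMM=4 LLGgnnMm=8 LLGgnnmm=4 LLggNNMM=2 LLggNNMm=4 LLggNNmm=2 LLggNnMM=4 LLggNnMm=8 LLggNnmm=4 LLggnnMM=2 LLggnnMm=4 LLggnnmm=2 LlGGNNMM=2 LlGGNNMm=4 LlGGNNmm=2 LlGGNnMM=4 LlGGNnMm=8 LlGGNnmm=4 LlGGnnMM=2 LlGGnnMm=4 LlGGnnmm=2 LlGgNNMM=4 LlGgNNMm=8 LlGgNNmm=4 LlGgNnMM=8 LlGgNnMm=16 LlGgNnmm=8 LlGgnnMM=4 LlGgnnMm=8 LlGgnnmm=4 LlggNNMM=2 LlggNNMm=4 LlggNNmm=2 LlggNnMM=4 LlggNnMm=8 LlggNnmm=4 LlggnnMM=2 LlggnnMm=4 Llggnnmm=2
LLGgNNMM hits 4/256; gcd=4; 4÷4/256÷4 = 1/64

P(LLGgNNMM) = 1/64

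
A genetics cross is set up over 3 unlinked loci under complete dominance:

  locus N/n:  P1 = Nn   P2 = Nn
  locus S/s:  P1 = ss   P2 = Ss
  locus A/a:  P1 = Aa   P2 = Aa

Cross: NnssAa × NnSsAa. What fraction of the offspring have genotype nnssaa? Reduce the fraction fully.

P(nnssaa) = 1/32

NnssAa gametes: NsA×2, Nsa×2, nsA×2, nsa×2
NnSsAa gametes: NSA×1, NSa×1, NsA×1, Nsa×1, nSA×1, nSa×1, nsA×1, nsa×1
NnssAa×NnSsAa grid (8·8=64): NNSsAA=2 NNSsAa=4 NNSsaa=2 NNssAA=2 NNssAa=4 NNssaa=2 NnSsAA=4 NnSsAa=8 NnSsaa=4 NnssAA=4 NnssAa=8 Nnssaa=4 nnSsAA=2 nnSsAa=4 nnSsaa=2 nnssAA=2 nnssAa=4 nnssaa=2
nnssaa hits 2/64; gcd=2; 2÷2/64÷2 = 1/32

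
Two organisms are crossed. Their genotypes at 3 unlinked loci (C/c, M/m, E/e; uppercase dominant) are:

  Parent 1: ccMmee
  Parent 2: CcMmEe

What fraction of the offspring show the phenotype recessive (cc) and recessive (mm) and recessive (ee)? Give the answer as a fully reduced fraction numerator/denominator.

P(cc mm ee) = 1/16

ccMmee gametes: cMe×4, cme×4
CcMmEe gametes: CME×1, CMe×1, CmE×1, Cme×1, cME×1, cMe×1, cmE×1, cme×1
ccMmee×CcMmEe grid (8·8=64): CcMMEe=4 CcMMee=4 CcMmEe=8 CcMmee=8 CcmmEe=4 Ccmmee=4 ccMMEe=4 ccMMee=4 ccMmEe=8 ccMmee=8 ccmmEe=4 ccmmee=4
cc mm ee hits 4/64; gcd=4; 4÷4/64÷4 = 1/16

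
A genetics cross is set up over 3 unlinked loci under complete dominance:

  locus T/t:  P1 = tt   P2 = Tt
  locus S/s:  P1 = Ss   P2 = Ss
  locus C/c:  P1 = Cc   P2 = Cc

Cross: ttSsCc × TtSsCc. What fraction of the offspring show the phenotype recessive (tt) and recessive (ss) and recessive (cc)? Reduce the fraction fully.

ttSsCc gametes: tSC×2, tSc×2, tsC×2, tsc×2
TtSsCc gametes: TSC×1, TSc×1, TsC×1, Tsc×1, tSC×1, tSc×1, tsC×1, tsc×1
ttSsCc×TtSsCc grid (8·8=64): TtSSCC=2 TtSSCc=4 TtSScc=2 TtSsCC=4 TtSsCc=8 TtSscc=4 TtssCC=2 TtssCc=4 Ttsscc=2 ttSSCC=2 ttSSCc=4 ttSScc=2 ttSsCC=4 ttSsCc=8 ttSscc=4 ttssCC=2 ttssCc=4 ttsscc=2
tt ss cc hits 2/64; gcd=2; 2÷2/64÷2 = 1/32

P(tt ss cc) = 1/32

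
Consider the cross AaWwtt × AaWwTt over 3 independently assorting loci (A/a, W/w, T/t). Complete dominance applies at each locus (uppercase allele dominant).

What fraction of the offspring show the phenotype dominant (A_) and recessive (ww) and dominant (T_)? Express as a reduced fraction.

P(A_ ww T_) = 3/32

AaWwtt gametes: AWt×2, Awt×2, aWt×2, awt×2
AaWwTt gametes: AWT×1, AWt×1, AwT×1, Awt×1, aWT×1, aWt×1, awT×1, awt×1
AaWwtt×AaWwTt grid (8·8=64): AAWWTt=2 AAWWtt=2 AAWwTt=4 AAWwtt=4 AAwwTt=2 AAwwtt=2 AaWWTt=4 AaWWtt=4 AaWwTt=8 AaWwtt=8 AawwTt=4 Aawwtt=4 aaWWTt=2 aaWWtt=2 aaWwTt=4 aaWwtt=4 aawwTt=2 aawwtt=2
A_ ww T_ hits 6/64; gcd=2; 6÷2/64÷2 = 3/32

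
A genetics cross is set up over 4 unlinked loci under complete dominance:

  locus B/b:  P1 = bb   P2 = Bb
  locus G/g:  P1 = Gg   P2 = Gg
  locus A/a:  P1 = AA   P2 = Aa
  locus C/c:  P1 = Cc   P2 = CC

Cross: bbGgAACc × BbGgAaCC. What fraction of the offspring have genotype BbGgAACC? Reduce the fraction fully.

bbGgAACc gametes: bGAC×4, bGAc×4, bgAC×4, bgAc×4
BbGgAaCC gametes: BGAC×2, BGaC×2, BgAC×2, BgaC×2, bGAC×2, bGaC×2, bgAC×2, bgaC×2
bbGgAACc×BbGgAaCC grid (16·16=256): BbGGAACC=8 BbGGAACc=8 BbGGAaCC=8 BbGGAaCc=8 BbGgAACC=16 BbGgAACc=16 BbGgAaCC=16 BbGgAaCc=16 BbggAACC=8 BbggAACc=8 BbggAaCC=8 BbggAaCc=8 bbGGAACC=8 bbGGAACc=8 bbGGAaCC=8 bbGGAaCc=8 bbGgAACC=16 bbGgAACc=16 bbGgAaCC=16 bbGgAaCc=16 bbggAACC=8 bbggAACc=8 bbggAaCC=8 bbggAaCc=8
BbGgAACC hits 16/256; gcd=16; 16÷16/256÷16 = 1/16

P(BbGgAACC) = 1/16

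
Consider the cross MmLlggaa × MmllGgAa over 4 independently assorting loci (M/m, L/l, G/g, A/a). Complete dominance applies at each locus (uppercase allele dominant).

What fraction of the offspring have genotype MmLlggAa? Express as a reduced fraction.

P(MmLlggAa) = 1/16

MmLlggaa gametes: MLga×4, Mlga×4, mLga×4, mlga×4
MmllGgAa gametes: MlGA×2, MlGa×2, MlgA×2, Mlga×2, mlGA×2, mlGa×2, mlgA×2, mlga×2
MmLlggaa×MmllGgAa grid (16·16=256): MMLlGgAa=8 MMLlGgaa=8 MMLlggAa=8 MMLlggaa=8 MMllGgAa=8 MMllGgaa=8 MMllggAa=8 MMllggaa=8 MmLlGgAa=16 MmLlGgaa=16 MmLlggAa=16 MmLlggaa=16 MmllGgAa=16 MmllGgaa=16 MmllggAa=16 Mmllggaa=16 mmLlGgAa=8 mmLlGgaa=8 mmLlggAa=8 mmLlggaa=8 mmllGgAa=8 mmllGgaa=8 mmllggAa=8 mmllggaa=8
MmLlggAa hits 16/256; gcd=16; 16÷16/256÷16 = 1/16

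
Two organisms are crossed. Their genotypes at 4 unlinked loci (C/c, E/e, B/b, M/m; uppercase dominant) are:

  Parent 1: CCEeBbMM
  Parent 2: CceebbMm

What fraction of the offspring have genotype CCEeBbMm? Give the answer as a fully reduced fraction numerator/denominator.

CCEeBbMM gametes: CEBM×4, CEbM×4, CeBM×4, CebM×4
CceebbMm gametes: CebM×4, Cebm×4, cebM×4, cebm×4
CCEeBbMM×CceebbMm grid (16·16=256): CCEeBbMM=16 CCEeBbMm=16 CCEebbMM=16 CCEebbMm=16 CCeeBbMM=16 CCeeBbMm=16 CCeebbMM=16 CCeebbMm=16 CcEeBbMM=16 CcEeBbMm=16 CcEebbMM=16 CcEebbMm=16 CceeBbMM=16 CceeBbMm=16 CceebbMM=16 CceebbMm=16
CCEeBbMm hits 16/256; gcd=16; 16÷16/256÷16 = 1/16

P(CCEeBbMm) = 1/16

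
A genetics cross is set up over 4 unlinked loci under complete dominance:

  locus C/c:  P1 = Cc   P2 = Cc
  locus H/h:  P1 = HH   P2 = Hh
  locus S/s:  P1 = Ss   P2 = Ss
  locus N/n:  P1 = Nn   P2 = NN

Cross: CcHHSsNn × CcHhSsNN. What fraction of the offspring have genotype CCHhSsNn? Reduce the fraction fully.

CcHHSsNn gametes: CHSN×2, CHSn×2, CHsN×2, CHsn×2, cHSN×2, cHSn×2, cHsN×2, cHsn×2
CcHhSsNN gametes: CHSN×2, CHsN×2, ChSN×2, ChsN×2, cHSN×2, cHsN×2, chSN×2, chsN×2
CcHHSsNn×CcHhSsNN grid (16·16=256): CCHHSSNN=4 CCHHSSNn=4 CCHHSsNN=8 CCHHSsNn=8 CCHHssNN=4 CCHHssNn=4 CCHhSSNN=4 CCHhSSNn=4 CCHhSsNN=8 CCHhSsNn=8 CCHhssNN=4 CCHhssNn=4 CcHHSSNN=8 CcHHSSNn=8 CcHHSsNN=16 CcHHSsNn=16 CcHHssNN=8 CcHHssNn=8 CcHhSSNN=8 CcHhSSNn=8 CcHhSsNN=16 CcHhSsNn=16 CcHhssNN=8 CcHhssNn=8 ccHHSSNN=4 ccHHSSNn=4 ccHHSsNN=8 ccHHSsNn=8 ccHHssNN=4 ccHHssNn=4 ccHhSSNN=4 ccHhSSNn=4 ccHhSsNN=8 ccHhSsNn=8 ccHhssNN=4 ccHhssNn=4
CCHhSsNn hits 8/256; gcd=8; 8÷8/256÷8 = 1/32

P(CCHhSsNn) = 1/32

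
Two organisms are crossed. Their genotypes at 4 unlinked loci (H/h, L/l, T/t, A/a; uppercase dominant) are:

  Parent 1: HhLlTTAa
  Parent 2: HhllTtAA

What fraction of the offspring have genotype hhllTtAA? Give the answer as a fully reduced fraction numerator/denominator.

HhLlTTAa gametes: HLTA×2, HLTa×2, HlTA×2, HlTa×2, hLTA×2, hLTa×2, hlTA×2, hlTa×2
HhllTtAA gametes: HlTA×4, HltA×4, hlTA×4, hltA×4
HhLlTTAa×HhllTtAA grid (16·16=256): HHLlTTAA=8 HHLlTTAa=8 HHLlTtAA=8 HHLlTtAa=8 HHllTTAA=8 HHllTTAa=8 HHllTtAA=8 HHllTtAa=8 HhLlTTAA=16 HhLlTTAa=16 HhLlTtAA=16 HhLlTtAa=16 HhllTTAA=16 HhllTTAa=16 HhllTtAA=16 HhllTtAa=16 hhLlTTAA=8 hhLlTTAa=8 hhLlTtAA=8 hhLlTtAa=8 hhllTTAA=8 hhllTTAa=8 hhllTtAA=8 hhllTtAa=8
hhllTtAA hits 8/256; gcd=8; 8÷8/256÷8 = 1/32

P(hhllTtAA) = 1/32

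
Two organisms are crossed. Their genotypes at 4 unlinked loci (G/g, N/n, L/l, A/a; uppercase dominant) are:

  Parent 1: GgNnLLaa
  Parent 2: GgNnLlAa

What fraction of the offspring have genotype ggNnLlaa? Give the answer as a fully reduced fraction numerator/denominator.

P(ggNnLlaa) = 1/32

GgNnLLaa gametes: GNLa×4, GnLa×4, gNLa×4, gnLa×4
GgNnLlAa gametes: GNLA×1, GNLa×1, GNlA×1, GNla×1, GnLA×1, GnLa×1, GnlA×1, Gnla×1, gNLA×1, gNLa×1, gNlA×1, gNla×1, gnLA×1, gnLa×1, gnlA×1, gnla×1
GgNnLLaa×GgNnLlAa grid (16·16=256): GGNNLLAa=4 GGNNLLaa=4 GGNNLlAa=4 GGNNLlaa=4 GGNnLLAa=8 GGNnLLaa=8 GGNnLlAa=8 GGNnLlaa=8 GGnnLLAa=4 GGnnLLaa=4 GGnnLlAa=4 GGnnLlaa=4 GgNNLLAa=8 GgNNLLaa=8 GgNNLlAa=8 GgNNLlaa=8 GgNnLLAa=16 GgNnLLaa=16 GgNnLlAa=16 GgNnLlaa=16 GgnnLLAa=8 GgnnLLaa=8 GgnnLlAa=8 GgnnLlaa=8 ggNNLLAa=4 ggNNLLaa=4 ggNNLlAa=4 ggNNLlaa=4 ggNnLLAa=8 ggNnLLaa=8 ggNnLlAa=8 ggNnLlaa=8 ggnnLLAa=4 ggnnLLaa=4 ggnnLlAa=4 ggnnLlaa=4
ggNnLlaa hits 8/256; gcd=8; 8÷8/256÷8 = 1/32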